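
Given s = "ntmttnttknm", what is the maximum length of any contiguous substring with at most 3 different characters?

8

Extend right; when distinct count exceeds 3, shrink from the left:
add n: window [n] (1 distinct), len 1
add t: window [n, t] (2 distinct), len 2
add m: window [n, t, m] (3 distinct), len 3
add t: window [n, t, m, t] (3 distinct), len 4
add t: window [n, t, m, t, t] (3 distinct), len 5
add n: window [n, t, m, t, t, n] (3 distinct), len 6
add t: window [n, t, m, t, t, n, t] (3 distinct), len 7
add t: window [n, t, m, t, t, n, t, t] (3 distinct), len 8
add k: window [t, t, n, t, t, k] (3 distinct), len 6
add n: window [t, t, n, t, t, k, n] (3 distinct), len 7
add m: window [k, n, m] (3 distinct), len 3
Longest length with ≤3 distinct: 8.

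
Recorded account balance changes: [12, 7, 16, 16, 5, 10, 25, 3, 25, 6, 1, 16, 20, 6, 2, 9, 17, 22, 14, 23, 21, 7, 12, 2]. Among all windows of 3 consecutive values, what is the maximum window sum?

59

Window sums for each of the 22 positions:
(12, 7, 16) → sum 35
(7, 16, 16) → sum 39
(16, 16, 5) → sum 37
(16, 5, 10) → sum 31
(5, 10, 25) → sum 40
(10, 25, 3) → sum 38
(25, 3, 25) → sum 53
(3, 25, 6) → sum 34
(25, 6, 1) → sum 32
(6, 1, 16) → sum 23
(1, 16, 20) → sum 37
(16, 20, 6) → sum 42
(20, 6, 2) → sum 28
(6, 2, 9) → sum 17
(2, 9, 17) → sum 28
(9, 17, 22) → sum 48
(17, 22, 14) → sum 53
(22, 14, 23) → sum 59
(14, 23, 21) → sum 58
(23, 21, 7) → sum 51
(21, 7, 12) → sum 40
(7, 12, 2) → sum 21
Maximum of these is 59.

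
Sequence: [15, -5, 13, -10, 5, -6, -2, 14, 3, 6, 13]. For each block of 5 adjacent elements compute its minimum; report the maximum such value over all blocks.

[15, -5, 13, -10, 5] → min -10
[-5, 13, -10, 5, -6] → min -10
[13, -10, 5, -6, -2] → min -10
[-10, 5, -6, -2, 14] → min -10
[5, -6, -2, 14, 3] → min -6
[-6, -2, 14, 3, 6] → min -6
[-2, 14, 3, 6, 13] → min -2
Maximum of these is -2.

-2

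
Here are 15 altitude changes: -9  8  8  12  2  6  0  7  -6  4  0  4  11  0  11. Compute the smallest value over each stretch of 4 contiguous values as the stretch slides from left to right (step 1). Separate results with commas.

Sliding a size-4 window across the 15 values:
-9 8 8 12 → min -9
8 8 12 2 → min 2
8 12 2 6 → min 2
12 2 6 0 → min 0
2 6 0 7 → min 0
6 0 7 -6 → min -6
0 7 -6 4 → min -6
7 -6 4 0 → min -6
-6 4 0 4 → min -6
4 0 4 11 → min 0
0 4 11 0 → min 0
4 11 0 11 → min 0

-9, 2, 2, 0, 0, -6, -6, -6, -6, 0, 0, 0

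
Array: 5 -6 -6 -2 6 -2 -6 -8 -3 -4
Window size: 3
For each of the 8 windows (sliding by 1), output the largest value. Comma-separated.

5, -2, 6, 6, 6, -2, -3, -3

Sliding a size-3 window across the 10 values:
[5, -6, -6] → max 5
[-6, -6, -2] → max -2
[-6, -2, 6] → max 6
[-2, 6, -2] → max 6
[6, -2, -6] → max 6
[-2, -6, -8] → max -2
[-6, -8, -3] → max -3
[-8, -3, -4] → max -3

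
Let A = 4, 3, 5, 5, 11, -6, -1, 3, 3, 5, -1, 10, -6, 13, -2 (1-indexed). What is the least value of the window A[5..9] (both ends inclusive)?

Elements at indices 5..9: 11, -6, -1, 3, 3
min(11, -6, -1, 3, 3) = -6

-6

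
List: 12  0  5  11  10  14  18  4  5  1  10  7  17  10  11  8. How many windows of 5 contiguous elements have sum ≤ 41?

5

(12, 0, 5, 11, 10) → sum 38  ≤ 41 ✓
(0, 5, 11, 10, 14) → sum 40  ≤ 41 ✓
(5, 11, 10, 14, 18) → sum 58
(11, 10, 14, 18, 4) → sum 57
(10, 14, 18, 4, 5) → sum 51
(14, 18, 4, 5, 1) → sum 42
(18, 4, 5, 1, 10) → sum 38  ≤ 41 ✓
(4, 5, 1, 10, 7) → sum 27  ≤ 41 ✓
(5, 1, 10, 7, 17) → sum 40  ≤ 41 ✓
(1, 10, 7, 17, 10) → sum 45
(10, 7, 17, 10, 11) → sum 55
(7, 17, 10, 11, 8) → sum 53
5 windows satisfy the condition.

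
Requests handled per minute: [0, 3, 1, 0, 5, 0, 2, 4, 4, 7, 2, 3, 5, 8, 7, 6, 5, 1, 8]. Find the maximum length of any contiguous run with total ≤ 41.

→ 0: sum 0, len 1
→ 3: sum 3, len 2
→ 1: sum 4, len 3
→ 0: sum 4, len 4
→ 5: sum 9, len 5
→ 0: sum 9, len 6
→ 2: sum 11, len 7
→ 4: sum 15, len 8
→ 4: sum 19, len 9
→ 7: sum 26, len 10
→ 2: sum 28, len 11
→ 3: sum 31, len 12
→ 5: sum 36, len 13
→ 8 (dropped 0, 3): sum 41, len 12
→ 7 (dropped 1, 0, 5, 0, 2): sum 40, len 8
→ 6 (dropped 4, 4): sum 38, len 7
→ 5 (dropped 7): sum 36, len 7
→ 1: sum 37, len 8
→ 8 (dropped 2, 3): sum 40, len 7
Longest length seen: 13.

13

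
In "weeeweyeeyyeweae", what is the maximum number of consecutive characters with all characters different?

3

[w] len 1
[w, e] len 2
[e] len 1
[e] len 1
[e, w] len 2
[w, e] len 2
[w, e, y] len 3
[y, e] len 2
[e] len 1
[e, y] len 2
[y] len 1
[y, e] len 2
[y, e, w] len 3
[w, e] len 2
[w, e, a] len 3
[a, e] len 2
Longest all-distinct length: 3.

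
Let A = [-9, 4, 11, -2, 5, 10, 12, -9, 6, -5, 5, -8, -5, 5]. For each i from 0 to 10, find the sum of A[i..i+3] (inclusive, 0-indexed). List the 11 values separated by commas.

Sliding a size-4 window across the 14 values:
[-9, 4, 11, -2] → sum 4
[4, 11, -2, 5] → sum 18
[11, -2, 5, 10] → sum 24
[-2, 5, 10, 12] → sum 25
[5, 10, 12, -9] → sum 18
[10, 12, -9, 6] → sum 19
[12, -9, 6, -5] → sum 4
[-9, 6, -5, 5] → sum -3
[6, -5, 5, -8] → sum -2
[-5, 5, -8, -5] → sum -13
[5, -8, -5, 5] → sum -3

4, 18, 24, 25, 18, 19, 4, -3, -2, -13, -3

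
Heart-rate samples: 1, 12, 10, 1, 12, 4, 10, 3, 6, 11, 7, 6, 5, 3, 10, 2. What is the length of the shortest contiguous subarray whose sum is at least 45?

add 1: running sum 1 < 45
add 12: running sum 13 < 45
add 10: running sum 23 < 45
add 1: running sum 24 < 45
add 12: running sum 36 < 45
add 4: running sum 40 < 45
add 10: shortest ending here [12, 10, 1, 12, 4, 10] sum 49, len 6
add 3: shortest ending here [12, 10, 1, 12, 4, 10, 3] sum 52, len 7
add 6: shortest ending here [10, 1, 12, 4, 10, 3, 6] sum 46, len 7
add 11: shortest ending here [12, 4, 10, 3, 6, 11] sum 46, len 6
add 7: shortest ending here [12, 4, 10, 3, 6, 11, 7] sum 53, len 7
add 6: shortest ending here [4, 10, 3, 6, 11, 7, 6] sum 47, len 7
add 5: shortest ending here [10, 3, 6, 11, 7, 6, 5] sum 48, len 7
add 3: shortest ending here [10, 3, 6, 11, 7, 6, 5, 3] sum 51, len 8
add 10: shortest ending here [6, 11, 7, 6, 5, 3, 10] sum 48, len 7
add 2: shortest ending here [6, 11, 7, 6, 5, 3, 10, 2] sum 50, len 8
Shortest qualifying length: 6.

6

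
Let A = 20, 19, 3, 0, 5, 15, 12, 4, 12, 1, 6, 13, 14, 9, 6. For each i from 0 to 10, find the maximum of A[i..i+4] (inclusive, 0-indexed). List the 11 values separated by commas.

[20, 19, 3, 0, 5] → max 20
[19, 3, 0, 5, 15] → max 19
[3, 0, 5, 15, 12] → max 15
[0, 5, 15, 12, 4] → max 15
[5, 15, 12, 4, 12] → max 15
[15, 12, 4, 12, 1] → max 15
[12, 4, 12, 1, 6] → max 12
[4, 12, 1, 6, 13] → max 13
[12, 1, 6, 13, 14] → max 14
[1, 6, 13, 14, 9] → max 14
[6, 13, 14, 9, 6] → max 14

20, 19, 15, 15, 15, 15, 12, 13, 14, 14, 14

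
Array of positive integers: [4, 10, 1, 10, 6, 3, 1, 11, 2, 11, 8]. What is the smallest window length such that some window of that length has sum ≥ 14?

2

add 4: running sum 4 < 14
add 10: shortest ending here [4, 10] sum 14, len 2
add 1: shortest ending here [4, 10, 1] sum 15, len 3
add 10: shortest ending here [10, 1, 10] sum 21, len 3
add 6: shortest ending here [10, 6] sum 16, len 2
add 3: shortest ending here [10, 6, 3] sum 19, len 3
add 1: shortest ending here [10, 6, 3, 1] sum 20, len 4
add 11: shortest ending here [3, 1, 11] sum 15, len 3
add 2: shortest ending here [1, 11, 2] sum 14, len 3
add 11: shortest ending here [11, 2, 11] sum 24, len 3
add 8: shortest ending here [11, 8] sum 19, len 2
Shortest qualifying length: 2.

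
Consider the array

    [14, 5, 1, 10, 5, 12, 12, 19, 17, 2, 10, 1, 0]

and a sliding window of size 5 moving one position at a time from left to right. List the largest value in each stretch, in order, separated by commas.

14, 12, 12, 19, 19, 19, 19, 19, 17

[14, 5, 1, 10, 5] → max 14
[5, 1, 10, 5, 12] → max 12
[1, 10, 5, 12, 12] → max 12
[10, 5, 12, 12, 19] → max 19
[5, 12, 12, 19, 17] → max 19
[12, 12, 19, 17, 2] → max 19
[12, 19, 17, 2, 10] → max 19
[19, 17, 2, 10, 1] → max 19
[17, 2, 10, 1, 0] → max 17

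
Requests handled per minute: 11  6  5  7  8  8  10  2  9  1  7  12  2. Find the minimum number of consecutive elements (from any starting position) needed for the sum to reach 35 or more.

5

add 11: running sum 11 < 35
add 6: running sum 17 < 35
add 5: running sum 22 < 35
add 7: running sum 29 < 35
end 4: [11, 6, 5, 7, 8] sum 37, len 5
end 5: [11, 6, 5, 7, 8, 8] sum 45, len 6
end 6: [5, 7, 8, 8, 10] sum 38, len 5
end 7: [7, 8, 8, 10, 2] sum 35, len 5
end 8: [8, 8, 10, 2, 9] sum 37, len 5
end 9: [8, 8, 10, 2, 9, 1] sum 38, len 6
end 10: [8, 10, 2, 9, 1, 7] sum 37, len 6
end 11: [10, 2, 9, 1, 7, 12] sum 41, len 6
end 12: [10, 2, 9, 1, 7, 12, 2] sum 43, len 7
Shortest qualifying length: 5.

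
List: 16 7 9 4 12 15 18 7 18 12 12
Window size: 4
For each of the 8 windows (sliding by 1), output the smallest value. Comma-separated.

4, 4, 4, 4, 7, 7, 7, 7

(16, 7, 9, 4) → min 4
(7, 9, 4, 12) → min 4
(9, 4, 12, 15) → min 4
(4, 12, 15, 18) → min 4
(12, 15, 18, 7) → min 7
(15, 18, 7, 18) → min 7
(18, 7, 18, 12) → min 7
(7, 18, 12, 12) → min 7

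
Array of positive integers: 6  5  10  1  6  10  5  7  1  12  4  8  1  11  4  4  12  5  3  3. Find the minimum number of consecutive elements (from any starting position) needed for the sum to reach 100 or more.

add 6: running sum 6 < 100
add 5: running sum 11 < 100
add 10: running sum 21 < 100
add 1: running sum 22 < 100
add 6: running sum 28 < 100
add 10: running sum 38 < 100
add 5: running sum 43 < 100
add 7: running sum 50 < 100
add 1: running sum 51 < 100
add 12: running sum 63 < 100
add 4: running sum 67 < 100
add 8: running sum 75 < 100
add 1: running sum 76 < 100
add 11: running sum 87 < 100
add 4: running sum 91 < 100
add 4: running sum 95 < 100
add 12: shortest ending here [5, 10, 1, 6, 10, 5, 7, 1, 12, 4, 8, 1, 11, 4, 4, 12] sum 101, len 16
add 5: shortest ending here [10, 1, 6, 10, 5, 7, 1, 12, 4, 8, 1, 11, 4, 4, 12, 5] sum 101, len 16
add 3: shortest ending here [10, 1, 6, 10, 5, 7, 1, 12, 4, 8, 1, 11, 4, 4, 12, 5, 3] sum 104, len 17
add 3: shortest ending here [10, 1, 6, 10, 5, 7, 1, 12, 4, 8, 1, 11, 4, 4, 12, 5, 3, 3] sum 107, len 18
Shortest qualifying length: 16.

16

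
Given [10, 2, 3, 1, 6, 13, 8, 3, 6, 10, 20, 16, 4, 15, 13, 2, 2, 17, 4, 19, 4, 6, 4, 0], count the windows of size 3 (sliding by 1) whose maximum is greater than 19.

3

10 2 3 → max 10
2 3 1 → max 3
3 1 6 → max 6
1 6 13 → max 13
6 13 8 → max 13
13 8 3 → max 13
8 3 6 → max 8
3 6 10 → max 10
6 10 20 → max 20  > 19 ✓
10 20 16 → max 20  > 19 ✓
20 16 4 → max 20  > 19 ✓
16 4 15 → max 16
4 15 13 → max 15
15 13 2 → max 15
13 2 2 → max 13
2 2 17 → max 17
2 17 4 → max 17
17 4 19 → max 19
4 19 4 → max 19
19 4 6 → max 19
4 6 4 → max 6
6 4 0 → max 6
3 windows satisfy the condition.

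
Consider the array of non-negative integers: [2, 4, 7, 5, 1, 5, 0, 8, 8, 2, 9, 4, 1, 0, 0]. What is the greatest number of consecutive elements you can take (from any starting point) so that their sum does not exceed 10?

4

[2] sum 2 len 1
[2, 4] sum 6 len 2
[7] sum 7 len 1
[5] sum 5 len 1
[5, 1] sum 6 len 2
[1, 5] sum 6 len 2
[1, 5, 0] sum 6 len 3
[0, 8] sum 8 len 2
[8] sum 8 len 1
[8, 2] sum 10 len 2
[9] sum 9 len 1
[4] sum 4 len 1
[4, 1] sum 5 len 2
[4, 1, 0] sum 5 len 3
[4, 1, 0, 0] sum 5 len 4
Longest length seen: 4.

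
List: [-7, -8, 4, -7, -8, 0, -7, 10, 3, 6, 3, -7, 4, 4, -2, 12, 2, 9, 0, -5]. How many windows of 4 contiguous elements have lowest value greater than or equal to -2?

5

[-7, -8, 4, -7] → min -8
[-8, 4, -7, -8] → min -8
[4, -7, -8, 0] → min -8
[-7, -8, 0, -7] → min -8
[-8, 0, -7, 10] → min -8
[0, -7, 10, 3] → min -7
[-7, 10, 3, 6] → min -7
[10, 3, 6, 3] → min 3  ≥ -2 ✓
[3, 6, 3, -7] → min -7
[6, 3, -7, 4] → min -7
[3, -7, 4, 4] → min -7
[-7, 4, 4, -2] → min -7
[4, 4, -2, 12] → min -2  ≥ -2 ✓
[4, -2, 12, 2] → min -2  ≥ -2 ✓
[-2, 12, 2, 9] → min -2  ≥ -2 ✓
[12, 2, 9, 0] → min 0  ≥ -2 ✓
[2, 9, 0, -5] → min -5
5 windows satisfy the condition.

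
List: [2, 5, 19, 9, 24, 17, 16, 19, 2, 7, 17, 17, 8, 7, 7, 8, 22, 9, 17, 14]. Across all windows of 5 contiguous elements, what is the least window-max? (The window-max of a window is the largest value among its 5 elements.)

17

2 5 19 9 24 → max 24
5 19 9 24 17 → max 24
19 9 24 17 16 → max 24
9 24 17 16 19 → max 24
24 17 16 19 2 → max 24
17 16 19 2 7 → max 19
16 19 2 7 17 → max 19
19 2 7 17 17 → max 19
2 7 17 17 8 → max 17
7 17 17 8 7 → max 17
17 17 8 7 7 → max 17
17 8 7 7 8 → max 17
8 7 7 8 22 → max 22
7 7 8 22 9 → max 22
7 8 22 9 17 → max 22
8 22 9 17 14 → max 22
Least of these is 17.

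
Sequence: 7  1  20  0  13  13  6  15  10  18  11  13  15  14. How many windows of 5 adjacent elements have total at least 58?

5

(7, 1, 20, 0, 13) → sum 41
(1, 20, 0, 13, 13) → sum 47
(20, 0, 13, 13, 6) → sum 52
(0, 13, 13, 6, 15) → sum 47
(13, 13, 6, 15, 10) → sum 57
(13, 6, 15, 10, 18) → sum 62  ≥ 58 ✓
(6, 15, 10, 18, 11) → sum 60  ≥ 58 ✓
(15, 10, 18, 11, 13) → sum 67  ≥ 58 ✓
(10, 18, 11, 13, 15) → sum 67  ≥ 58 ✓
(18, 11, 13, 15, 14) → sum 71  ≥ 58 ✓
5 windows satisfy the condition.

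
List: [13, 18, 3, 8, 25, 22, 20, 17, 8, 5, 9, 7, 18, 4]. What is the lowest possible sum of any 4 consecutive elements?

Window sums for each of the 11 positions:
[13, 18, 3, 8] → sum 42
[18, 3, 8, 25] → sum 54
[3, 8, 25, 22] → sum 58
[8, 25, 22, 20] → sum 75
[25, 22, 20, 17] → sum 84
[22, 20, 17, 8] → sum 67
[20, 17, 8, 5] → sum 50
[17, 8, 5, 9] → sum 39
[8, 5, 9, 7] → sum 29
[5, 9, 7, 18] → sum 39
[9, 7, 18, 4] → sum 38
Lowest of these is 29.

29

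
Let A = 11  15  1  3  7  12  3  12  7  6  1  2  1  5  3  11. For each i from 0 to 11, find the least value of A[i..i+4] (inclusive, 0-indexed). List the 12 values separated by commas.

1, 1, 1, 3, 3, 3, 1, 1, 1, 1, 1, 1

(11, 15, 1, 3, 7) → min 1
(15, 1, 3, 7, 12) → min 1
(1, 3, 7, 12, 3) → min 1
(3, 7, 12, 3, 12) → min 3
(7, 12, 3, 12, 7) → min 3
(12, 3, 12, 7, 6) → min 3
(3, 12, 7, 6, 1) → min 1
(12, 7, 6, 1, 2) → min 1
(7, 6, 1, 2, 1) → min 1
(6, 1, 2, 1, 5) → min 1
(1, 2, 1, 5, 3) → min 1
(2, 1, 5, 3, 11) → min 1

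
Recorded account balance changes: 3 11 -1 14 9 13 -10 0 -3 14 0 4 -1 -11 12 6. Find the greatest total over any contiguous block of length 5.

46

3 11 -1 14 9 → sum 36
11 -1 14 9 13 → sum 46
-1 14 9 13 -10 → sum 25
14 9 13 -10 0 → sum 26
9 13 -10 0 -3 → sum 9
13 -10 0 -3 14 → sum 14
-10 0 -3 14 0 → sum 1
0 -3 14 0 4 → sum 15
-3 14 0 4 -1 → sum 14
14 0 4 -1 -11 → sum 6
0 4 -1 -11 12 → sum 4
4 -1 -11 12 6 → sum 10
Greatest of these is 46.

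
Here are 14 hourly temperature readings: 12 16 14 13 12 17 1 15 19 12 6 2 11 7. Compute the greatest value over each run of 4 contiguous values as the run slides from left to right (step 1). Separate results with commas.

16, 16, 17, 17, 17, 19, 19, 19, 19, 12, 11

Sliding a size-4 window across the 14 values:
(12, 16, 14, 13) → max 16
(16, 14, 13, 12) → max 16
(14, 13, 12, 17) → max 17
(13, 12, 17, 1) → max 17
(12, 17, 1, 15) → max 17
(17, 1, 15, 19) → max 19
(1, 15, 19, 12) → max 19
(15, 19, 12, 6) → max 19
(19, 12, 6, 2) → max 19
(12, 6, 2, 11) → max 12
(6, 2, 11, 7) → max 11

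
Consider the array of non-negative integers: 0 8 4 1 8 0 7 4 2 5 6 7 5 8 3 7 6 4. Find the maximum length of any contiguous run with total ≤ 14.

4

[0] sum 0 len 1
[0, 8] sum 8 len 2
[0, 8, 4] sum 12 len 3
[0, 8, 4, 1] sum 13 len 4
[4, 1, 8] sum 13 len 3
[4, 1, 8, 0] sum 13 len 4
[0, 7] sum 7 len 2
[0, 7, 4] sum 11 len 3
[0, 7, 4, 2] sum 13 len 4
[4, 2, 5] sum 11 len 3
[2, 5, 6] sum 13 len 3
[6, 7] sum 13 len 2
[7, 5] sum 12 len 2
[5, 8] sum 13 len 2
[8, 3] sum 11 len 2
[3, 7] sum 10 len 2
[7, 6] sum 13 len 2
[6, 4] sum 10 len 2
Longest length seen: 4.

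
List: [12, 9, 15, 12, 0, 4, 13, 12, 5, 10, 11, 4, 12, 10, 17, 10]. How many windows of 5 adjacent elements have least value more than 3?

[12, 9, 15, 12, 0] → min 0
[9, 15, 12, 0, 4] → min 0
[15, 12, 0, 4, 13] → min 0
[12, 0, 4, 13, 12] → min 0
[0, 4, 13, 12, 5] → min 0
[4, 13, 12, 5, 10] → min 4  > 3 ✓
[13, 12, 5, 10, 11] → min 5  > 3 ✓
[12, 5, 10, 11, 4] → min 4  > 3 ✓
[5, 10, 11, 4, 12] → min 4  > 3 ✓
[10, 11, 4, 12, 10] → min 4  > 3 ✓
[11, 4, 12, 10, 17] → min 4  > 3 ✓
[4, 12, 10, 17, 10] → min 4  > 3 ✓
7 windows satisfy the condition.

7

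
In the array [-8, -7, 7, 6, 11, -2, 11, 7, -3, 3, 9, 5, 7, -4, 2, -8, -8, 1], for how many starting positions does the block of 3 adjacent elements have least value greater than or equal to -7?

(-8, -7, 7) → min -8
(-7, 7, 6) → min -7  ≥ -7 ✓
(7, 6, 11) → min 6  ≥ -7 ✓
(6, 11, -2) → min -2  ≥ -7 ✓
(11, -2, 11) → min -2  ≥ -7 ✓
(-2, 11, 7) → min -2  ≥ -7 ✓
(11, 7, -3) → min -3  ≥ -7 ✓
(7, -3, 3) → min -3  ≥ -7 ✓
(-3, 3, 9) → min -3  ≥ -7 ✓
(3, 9, 5) → min 3  ≥ -7 ✓
(9, 5, 7) → min 5  ≥ -7 ✓
(5, 7, -4) → min -4  ≥ -7 ✓
(7, -4, 2) → min -4  ≥ -7 ✓
(-4, 2, -8) → min -8
(2, -8, -8) → min -8
(-8, -8, 1) → min -8
12 windows satisfy the condition.

12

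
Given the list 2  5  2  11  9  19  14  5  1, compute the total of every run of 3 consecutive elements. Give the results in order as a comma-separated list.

9, 18, 22, 39, 42, 38, 20

[2, 5, 2] → sum 9
[5, 2, 11] → sum 18
[2, 11, 9] → sum 22
[11, 9, 19] → sum 39
[9, 19, 14] → sum 42
[19, 14, 5] → sum 38
[14, 5, 1] → sum 20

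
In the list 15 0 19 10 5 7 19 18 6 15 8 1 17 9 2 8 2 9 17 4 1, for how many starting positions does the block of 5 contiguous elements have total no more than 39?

6

[15, 0, 19, 10, 5] → sum 49
[0, 19, 10, 5, 7] → sum 41
[19, 10, 5, 7, 19] → sum 60
[10, 5, 7, 19, 18] → sum 59
[5, 7, 19, 18, 6] → sum 55
[7, 19, 18, 6, 15] → sum 65
[19, 18, 6, 15, 8] → sum 66
[18, 6, 15, 8, 1] → sum 48
[6, 15, 8, 1, 17] → sum 47
[15, 8, 1, 17, 9] → sum 50
[8, 1, 17, 9, 2] → sum 37  ≤ 39 ✓
[1, 17, 9, 2, 8] → sum 37  ≤ 39 ✓
[17, 9, 2, 8, 2] → sum 38  ≤ 39 ✓
[9, 2, 8, 2, 9] → sum 30  ≤ 39 ✓
[2, 8, 2, 9, 17] → sum 38  ≤ 39 ✓
[8, 2, 9, 17, 4] → sum 40
[2, 9, 17, 4, 1] → sum 33  ≤ 39 ✓
6 windows satisfy the condition.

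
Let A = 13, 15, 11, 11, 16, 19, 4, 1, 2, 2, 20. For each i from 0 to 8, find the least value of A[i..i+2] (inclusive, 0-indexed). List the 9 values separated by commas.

[13, 15, 11] → min 11
[15, 11, 11] → min 11
[11, 11, 16] → min 11
[11, 16, 19] → min 11
[16, 19, 4] → min 4
[19, 4, 1] → min 1
[4, 1, 2] → min 1
[1, 2, 2] → min 1
[2, 2, 20] → min 2

11, 11, 11, 11, 4, 1, 1, 1, 2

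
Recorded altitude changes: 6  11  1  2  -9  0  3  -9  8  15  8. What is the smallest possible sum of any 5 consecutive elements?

6 11 1 2 -9 → sum 11
11 1 2 -9 0 → sum 5
1 2 -9 0 3 → sum -3
2 -9 0 3 -9 → sum -13
-9 0 3 -9 8 → sum -7
0 3 -9 8 15 → sum 17
3 -9 8 15 8 → sum 25
Smallest of these is -13.

-13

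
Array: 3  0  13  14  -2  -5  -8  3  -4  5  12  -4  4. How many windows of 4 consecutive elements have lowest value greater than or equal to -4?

5

[3, 0, 13, 14] → min 0  ≥ -4 ✓
[0, 13, 14, -2] → min -2  ≥ -4 ✓
[13, 14, -2, -5] → min -5
[14, -2, -5, -8] → min -8
[-2, -5, -8, 3] → min -8
[-5, -8, 3, -4] → min -8
[-8, 3, -4, 5] → min -8
[3, -4, 5, 12] → min -4  ≥ -4 ✓
[-4, 5, 12, -4] → min -4  ≥ -4 ✓
[5, 12, -4, 4] → min -4  ≥ -4 ✓
5 windows satisfy the condition.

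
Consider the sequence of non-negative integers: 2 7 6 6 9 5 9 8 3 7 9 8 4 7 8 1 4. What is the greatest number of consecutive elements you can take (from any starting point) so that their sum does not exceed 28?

5

[2] sum 2 len 1
[2, 7] sum 9 len 2
[2, 7, 6] sum 15 len 3
[2, 7, 6, 6] sum 21 len 4
[7, 6, 6, 9] sum 28 len 4
[6, 6, 9, 5] sum 26 len 4
[9, 5, 9] sum 23 len 3
[5, 9, 8] sum 22 len 3
[5, 9, 8, 3] sum 25 len 4
[9, 8, 3, 7] sum 27 len 4
[8, 3, 7, 9] sum 27 len 4
[3, 7, 9, 8] sum 27 len 4
[7, 9, 8, 4] sum 28 len 4
[9, 8, 4, 7] sum 28 len 4
[8, 4, 7, 8] sum 27 len 4
[8, 4, 7, 8, 1] sum 28 len 5
[4, 7, 8, 1, 4] sum 24 len 5
Longest length seen: 5.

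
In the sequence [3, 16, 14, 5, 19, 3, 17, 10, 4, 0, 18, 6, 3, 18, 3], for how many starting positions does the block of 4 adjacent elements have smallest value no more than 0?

(3, 16, 14, 5) → min 3
(16, 14, 5, 19) → min 5
(14, 5, 19, 3) → min 3
(5, 19, 3, 17) → min 3
(19, 3, 17, 10) → min 3
(3, 17, 10, 4) → min 3
(17, 10, 4, 0) → min 0  ≤ 0 ✓
(10, 4, 0, 18) → min 0  ≤ 0 ✓
(4, 0, 18, 6) → min 0  ≤ 0 ✓
(0, 18, 6, 3) → min 0  ≤ 0 ✓
(18, 6, 3, 18) → min 3
(6, 3, 18, 3) → min 3
4 windows satisfy the condition.

4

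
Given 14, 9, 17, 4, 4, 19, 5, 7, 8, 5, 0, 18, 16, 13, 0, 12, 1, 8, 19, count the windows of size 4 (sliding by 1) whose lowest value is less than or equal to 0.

8

(14, 9, 17, 4) → min 4
(9, 17, 4, 4) → min 4
(17, 4, 4, 19) → min 4
(4, 4, 19, 5) → min 4
(4, 19, 5, 7) → min 4
(19, 5, 7, 8) → min 5
(5, 7, 8, 5) → min 5
(7, 8, 5, 0) → min 0  ≤ 0 ✓
(8, 5, 0, 18) → min 0  ≤ 0 ✓
(5, 0, 18, 16) → min 0  ≤ 0 ✓
(0, 18, 16, 13) → min 0  ≤ 0 ✓
(18, 16, 13, 0) → min 0  ≤ 0 ✓
(16, 13, 0, 12) → min 0  ≤ 0 ✓
(13, 0, 12, 1) → min 0  ≤ 0 ✓
(0, 12, 1, 8) → min 0  ≤ 0 ✓
(12, 1, 8, 19) → min 1
8 windows satisfy the condition.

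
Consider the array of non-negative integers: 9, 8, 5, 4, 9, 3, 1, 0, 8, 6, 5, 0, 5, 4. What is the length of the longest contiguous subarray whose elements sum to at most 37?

9

Extend to the right; shrink from the left whenever the sum exceeds 37:
→ 9: sum 9, len 1
→ 8: sum 17, len 2
→ 5: sum 22, len 3
→ 4: sum 26, len 4
→ 9: sum 35, len 5
→ 3 (dropped 9): sum 29, len 5
→ 1: sum 30, len 6
→ 0: sum 30, len 7
→ 8 (dropped 8): sum 30, len 7
→ 6: sum 36, len 8
→ 5 (dropped 5): sum 36, len 8
→ 0: sum 36, len 9
→ 5 (dropped 4): sum 37, len 9
→ 4 (dropped 9): sum 32, len 9
Longest length seen: 9.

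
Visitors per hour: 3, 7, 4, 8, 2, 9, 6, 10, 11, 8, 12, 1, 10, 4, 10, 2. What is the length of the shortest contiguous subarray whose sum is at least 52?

6

add 3: running sum 3 < 52
add 7: running sum 10 < 52
add 4: running sum 14 < 52
add 8: running sum 22 < 52
add 2: running sum 24 < 52
add 9: running sum 33 < 52
add 6: running sum 39 < 52
add 10: running sum 49 < 52
add 11: shortest ending here [7, 4, 8, 2, 9, 6, 10, 11] sum 57, len 8
add 8: shortest ending here [8, 2, 9, 6, 10, 11, 8] sum 54, len 7
add 12: shortest ending here [9, 6, 10, 11, 8, 12] sum 56, len 6
add 1: shortest ending here [9, 6, 10, 11, 8, 12, 1] sum 57, len 7
add 10: shortest ending here [10, 11, 8, 12, 1, 10] sum 52, len 6
add 4: shortest ending here [10, 11, 8, 12, 1, 10, 4] sum 56, len 7
add 10: shortest ending here [11, 8, 12, 1, 10, 4, 10] sum 56, len 7
add 2: shortest ending here [11, 8, 12, 1, 10, 4, 10, 2] sum 58, len 8
Shortest qualifying length: 6.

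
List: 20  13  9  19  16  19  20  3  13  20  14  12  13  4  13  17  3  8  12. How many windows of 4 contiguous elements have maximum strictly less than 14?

1

20 13 9 19 → max 20
13 9 19 16 → max 19
9 19 16 19 → max 19
19 16 19 20 → max 20
16 19 20 3 → max 20
19 20 3 13 → max 20
20 3 13 20 → max 20
3 13 20 14 → max 20
13 20 14 12 → max 20
20 14 12 13 → max 20
14 12 13 4 → max 14
12 13 4 13 → max 13  < 14 ✓
13 4 13 17 → max 17
4 13 17 3 → max 17
13 17 3 8 → max 17
17 3 8 12 → max 17
1 window satisfy the condition.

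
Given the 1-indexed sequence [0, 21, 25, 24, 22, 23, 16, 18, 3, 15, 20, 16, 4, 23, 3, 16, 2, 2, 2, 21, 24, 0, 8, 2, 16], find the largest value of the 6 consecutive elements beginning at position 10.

23

Elements at indices 10..15: 15, 20, 16, 4, 23, 3
max(15, 20, 16, 4, 23, 3) = 23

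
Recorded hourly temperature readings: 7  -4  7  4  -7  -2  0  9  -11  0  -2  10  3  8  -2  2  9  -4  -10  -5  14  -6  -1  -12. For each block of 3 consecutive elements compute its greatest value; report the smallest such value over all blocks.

-4

(7, -4, 7) → max 7
(-4, 7, 4) → max 7
(7, 4, -7) → max 7
(4, -7, -2) → max 4
(-7, -2, 0) → max 0
(-2, 0, 9) → max 9
(0, 9, -11) → max 9
(9, -11, 0) → max 9
(-11, 0, -2) → max 0
(0, -2, 10) → max 10
(-2, 10, 3) → max 10
(10, 3, 8) → max 10
(3, 8, -2) → max 8
(8, -2, 2) → max 8
(-2, 2, 9) → max 9
(2, 9, -4) → max 9
(9, -4, -10) → max 9
(-4, -10, -5) → max -4
(-10, -5, 14) → max 14
(-5, 14, -6) → max 14
(14, -6, -1) → max 14
(-6, -1, -12) → max -1
Smallest of these is -4.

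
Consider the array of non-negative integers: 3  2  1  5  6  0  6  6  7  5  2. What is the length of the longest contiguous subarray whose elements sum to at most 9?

Extend to the right; shrink from the left whenever the sum exceeds 9:
add 3: [3] sum 3, len 1
add 2: [3, 2] sum 5, len 2
add 1: [3, 2, 1] sum 6, len 3
add 5: [2, 1, 5] sum 8, len 3
add 6: [6] sum 6, len 1
add 0: [6, 0] sum 6, len 2
add 6: [0, 6] sum 6, len 2
add 6: [6] sum 6, len 1
add 7: [7] sum 7, len 1
add 5: [5] sum 5, len 1
add 2: [5, 2] sum 7, len 2
Longest length seen: 3.

3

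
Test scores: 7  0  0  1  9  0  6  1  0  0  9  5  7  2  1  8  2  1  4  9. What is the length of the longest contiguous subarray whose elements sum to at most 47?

add 7: [7] sum 7, len 1
add 0: [7, 0] sum 7, len 2
add 0: [7, 0, 0] sum 7, len 3
add 1: [7, 0, 0, 1] sum 8, len 4
add 9: [7, 0, 0, 1, 9] sum 17, len 5
add 0: [7, 0, 0, 1, 9, 0] sum 17, len 6
add 6: [7, 0, 0, 1, 9, 0, 6] sum 23, len 7
add 1: [7, 0, 0, 1, 9, 0, 6, 1] sum 24, len 8
add 0: [7, 0, 0, 1, 9, 0, 6, 1, 0] sum 24, len 9
add 0: [7, 0, 0, 1, 9, 0, 6, 1, 0, 0] sum 24, len 10
add 9: [7, 0, 0, 1, 9, 0, 6, 1, 0, 0, 9] sum 33, len 11
add 5: [7, 0, 0, 1, 9, 0, 6, 1, 0, 0, 9, 5] sum 38, len 12
add 7: [7, 0, 0, 1, 9, 0, 6, 1, 0, 0, 9, 5, 7] sum 45, len 13
add 2: [7, 0, 0, 1, 9, 0, 6, 1, 0, 0, 9, 5, 7, 2] sum 47, len 14
add 1: [0, 0, 1, 9, 0, 6, 1, 0, 0, 9, 5, 7, 2, 1] sum 41, len 14
add 8: [0, 6, 1, 0, 0, 9, 5, 7, 2, 1, 8] sum 39, len 11
add 2: [0, 6, 1, 0, 0, 9, 5, 7, 2, 1, 8, 2] sum 41, len 12
add 1: [0, 6, 1, 0, 0, 9, 5, 7, 2, 1, 8, 2, 1] sum 42, len 13
add 4: [0, 6, 1, 0, 0, 9, 5, 7, 2, 1, 8, 2, 1, 4] sum 46, len 14
add 9: [5, 7, 2, 1, 8, 2, 1, 4, 9] sum 39, len 9
Longest length seen: 14.

14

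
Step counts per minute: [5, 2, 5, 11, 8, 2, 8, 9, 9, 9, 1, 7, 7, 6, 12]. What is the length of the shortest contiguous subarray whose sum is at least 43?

6

add 5: running sum 5 < 43
add 2: running sum 7 < 43
add 5: running sum 12 < 43
add 11: running sum 23 < 43
add 8: running sum 31 < 43
add 2: running sum 33 < 43
add 8: running sum 41 < 43
end 7: [5, 11, 8, 2, 8, 9] sum 43, len 6
end 8: [11, 8, 2, 8, 9, 9] sum 47, len 6
end 9: [8, 2, 8, 9, 9, 9] sum 45, len 6
end 10: [8, 2, 8, 9, 9, 9, 1] sum 46, len 7
end 11: [8, 9, 9, 9, 1, 7] sum 43, len 6
end 12: [8, 9, 9, 9, 1, 7, 7] sum 50, len 7
end 13: [9, 9, 9, 1, 7, 7, 6] sum 48, len 7
end 14: [9, 9, 1, 7, 7, 6, 12] sum 51, len 7
Shortest qualifying length: 6.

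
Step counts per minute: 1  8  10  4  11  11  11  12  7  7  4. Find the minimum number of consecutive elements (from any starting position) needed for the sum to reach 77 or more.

Extend right; whenever the sum reaches 77, record the length and shrink from the left:
add 1: running sum 1 < 77
add 8: running sum 9 < 77
add 10: running sum 19 < 77
add 4: running sum 23 < 77
add 11: running sum 34 < 77
add 11: running sum 45 < 77
add 11: running sum 56 < 77
add 12: running sum 68 < 77
add 7: running sum 75 < 77
add 7: shortest ending here [8, 10, 4, 11, 11, 11, 12, 7, 7] sum 81, len 9
add 4: shortest ending here [10, 4, 11, 11, 11, 12, 7, 7, 4] sum 77, len 9
Shortest qualifying length: 9.

9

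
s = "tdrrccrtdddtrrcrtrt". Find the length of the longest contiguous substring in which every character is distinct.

4

[t] len 1
[t, d] len 2
[t, d, r] len 3
[r] len 1
[r, c] len 2
[c] len 1
[c, r] len 2
[c, r, t] len 3
[c, r, t, d] len 4
[d] len 1
[d] len 1
[d, t] len 2
[d, t, r] len 3
[r] len 1
[r, c] len 2
[c, r] len 2
[c, r, t] len 3
[t, r] len 2
[r, t] len 2
Longest all-distinct length: 4.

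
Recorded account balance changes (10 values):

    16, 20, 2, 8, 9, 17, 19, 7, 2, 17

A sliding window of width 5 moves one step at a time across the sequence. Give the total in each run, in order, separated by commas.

[16, 20, 2, 8, 9] → sum 55
[20, 2, 8, 9, 17] → sum 56
[2, 8, 9, 17, 19] → sum 55
[8, 9, 17, 19, 7] → sum 60
[9, 17, 19, 7, 2] → sum 54
[17, 19, 7, 2, 17] → sum 62

55, 56, 55, 60, 54, 62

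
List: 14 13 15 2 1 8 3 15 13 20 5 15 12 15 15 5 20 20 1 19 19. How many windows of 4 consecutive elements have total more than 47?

(14, 13, 15, 2) → sum 44
(13, 15, 2, 1) → sum 31
(15, 2, 1, 8) → sum 26
(2, 1, 8, 3) → sum 14
(1, 8, 3, 15) → sum 27
(8, 3, 15, 13) → sum 39
(3, 15, 13, 20) → sum 51  > 47 ✓
(15, 13, 20, 5) → sum 53  > 47 ✓
(13, 20, 5, 15) → sum 53  > 47 ✓
(20, 5, 15, 12) → sum 52  > 47 ✓
(5, 15, 12, 15) → sum 47
(15, 12, 15, 15) → sum 57  > 47 ✓
(12, 15, 15, 5) → sum 47
(15, 15, 5, 20) → sum 55  > 47 ✓
(15, 5, 20, 20) → sum 60  > 47 ✓
(5, 20, 20, 1) → sum 46
(20, 20, 1, 19) → sum 60  > 47 ✓
(20, 1, 19, 19) → sum 59  > 47 ✓
9 windows satisfy the condition.

9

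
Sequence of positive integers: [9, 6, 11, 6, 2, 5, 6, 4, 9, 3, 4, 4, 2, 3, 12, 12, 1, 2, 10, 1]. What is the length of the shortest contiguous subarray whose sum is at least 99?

17

add 9: running sum 9 < 99
add 6: running sum 15 < 99
add 11: running sum 26 < 99
add 6: running sum 32 < 99
add 2: running sum 34 < 99
add 5: running sum 39 < 99
add 6: running sum 45 < 99
add 4: running sum 49 < 99
add 9: running sum 58 < 99
add 3: running sum 61 < 99
add 4: running sum 65 < 99
add 4: running sum 69 < 99
add 2: running sum 71 < 99
add 3: running sum 74 < 99
add 12: running sum 86 < 99
add 12: running sum 98 < 99
end 16: [9, 6, 11, 6, 2, 5, 6, 4, 9, 3, 4, 4, 2, 3, 12, 12, 1] sum 99, len 17
end 17: [9, 6, 11, 6, 2, 5, 6, 4, 9, 3, 4, 4, 2, 3, 12, 12, 1, 2] sum 101, len 18
end 18: [6, 11, 6, 2, 5, 6, 4, 9, 3, 4, 4, 2, 3, 12, 12, 1, 2, 10] sum 102, len 18
end 19: [6, 11, 6, 2, 5, 6, 4, 9, 3, 4, 4, 2, 3, 12, 12, 1, 2, 10, 1] sum 103, len 19
Shortest qualifying length: 17.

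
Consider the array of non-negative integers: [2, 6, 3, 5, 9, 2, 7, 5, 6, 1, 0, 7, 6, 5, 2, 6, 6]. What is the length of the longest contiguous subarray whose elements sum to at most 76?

16

→ 2: sum 2, len 1
→ 6: sum 8, len 2
→ 3: sum 11, len 3
→ 5: sum 16, len 4
→ 9: sum 25, len 5
→ 2: sum 27, len 6
→ 7: sum 34, len 7
→ 5: sum 39, len 8
→ 6: sum 45, len 9
→ 1: sum 46, len 10
→ 0: sum 46, len 11
→ 7: sum 53, len 12
→ 6: sum 59, len 13
→ 5: sum 64, len 14
→ 2: sum 66, len 15
→ 6: sum 72, len 16
→ 6 (dropped 2): sum 76, len 16
Longest length seen: 16.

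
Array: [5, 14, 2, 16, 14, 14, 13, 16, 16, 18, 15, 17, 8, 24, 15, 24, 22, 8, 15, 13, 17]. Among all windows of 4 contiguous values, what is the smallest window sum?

37

5 14 2 16 → sum 37
14 2 16 14 → sum 46
2 16 14 14 → sum 46
16 14 14 13 → sum 57
14 14 13 16 → sum 57
14 13 16 16 → sum 59
13 16 16 18 → sum 63
16 16 18 15 → sum 65
16 18 15 17 → sum 66
18 15 17 8 → sum 58
15 17 8 24 → sum 64
17 8 24 15 → sum 64
8 24 15 24 → sum 71
24 15 24 22 → sum 85
15 24 22 8 → sum 69
24 22 8 15 → sum 69
22 8 15 13 → sum 58
8 15 13 17 → sum 53
Smallest of these is 37.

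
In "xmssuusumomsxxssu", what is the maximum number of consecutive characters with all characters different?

4

add x: [x] len 1
add m: [x, m] len 2
add s: [x, m, s] len 3
add s (repeat s, move left end past it): [s] len 1
add u: [s, u] len 2
add u (repeat u, move left end past it): [u] len 1
add s: [u, s] len 2
add u (repeat u, move left end past it): [s, u] len 2
add m: [s, u, m] len 3
add o: [s, u, m, o] len 4
add m (repeat m, move left end past it): [o, m] len 2
add s: [o, m, s] len 3
add x: [o, m, s, x] len 4
add x (repeat x, move left end past it): [x] len 1
add s: [x, s] len 2
add s (repeat s, move left end past it): [s] len 1
add u: [s, u] len 2
Longest all-distinct length: 4.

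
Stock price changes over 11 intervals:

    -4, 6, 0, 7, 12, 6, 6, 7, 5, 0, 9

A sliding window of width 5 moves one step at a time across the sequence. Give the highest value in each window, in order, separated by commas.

[-4, 6, 0, 7, 12] → max 12
[6, 0, 7, 12, 6] → max 12
[0, 7, 12, 6, 6] → max 12
[7, 12, 6, 6, 7] → max 12
[12, 6, 6, 7, 5] → max 12
[6, 6, 7, 5, 0] → max 7
[6, 7, 5, 0, 9] → max 9

12, 12, 12, 12, 12, 7, 9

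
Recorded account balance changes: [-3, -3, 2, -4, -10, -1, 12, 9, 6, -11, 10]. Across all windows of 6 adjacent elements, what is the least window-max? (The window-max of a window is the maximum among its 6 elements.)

(-3, -3, 2, -4, -10, -1) → max 2
(-3, 2, -4, -10, -1, 12) → max 12
(2, -4, -10, -1, 12, 9) → max 12
(-4, -10, -1, 12, 9, 6) → max 12
(-10, -1, 12, 9, 6, -11) → max 12
(-1, 12, 9, 6, -11, 10) → max 12
Least of these is 2.

2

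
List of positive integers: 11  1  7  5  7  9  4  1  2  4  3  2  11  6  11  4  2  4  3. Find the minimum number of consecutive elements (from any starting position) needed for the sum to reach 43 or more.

7

add 11: running sum 11 < 43
add 1: running sum 12 < 43
add 7: running sum 19 < 43
add 5: running sum 24 < 43
add 7: running sum 31 < 43
add 9: running sum 40 < 43
end 6: [11, 1, 7, 5, 7, 9, 4] sum 44, len 7
end 7: [11, 1, 7, 5, 7, 9, 4, 1] sum 45, len 8
end 8: [11, 1, 7, 5, 7, 9, 4, 1, 2] sum 47, len 9
end 9: [11, 1, 7, 5, 7, 9, 4, 1, 2, 4] sum 51, len 10
end 10: [1, 7, 5, 7, 9, 4, 1, 2, 4, 3] sum 43, len 10
end 11: [7, 5, 7, 9, 4, 1, 2, 4, 3, 2] sum 44, len 10
end 12: [7, 9, 4, 1, 2, 4, 3, 2, 11] sum 43, len 9
end 13: [7, 9, 4, 1, 2, 4, 3, 2, 11, 6] sum 49, len 10
end 14: [4, 1, 2, 4, 3, 2, 11, 6, 11] sum 44, len 9
end 15: [2, 4, 3, 2, 11, 6, 11, 4] sum 43, len 8
end 16: [4, 3, 2, 11, 6, 11, 4, 2] sum 43, len 8
end 17: [3, 2, 11, 6, 11, 4, 2, 4] sum 43, len 8
end 18: [2, 11, 6, 11, 4, 2, 4, 3] sum 43, len 8
Shortest qualifying length: 7.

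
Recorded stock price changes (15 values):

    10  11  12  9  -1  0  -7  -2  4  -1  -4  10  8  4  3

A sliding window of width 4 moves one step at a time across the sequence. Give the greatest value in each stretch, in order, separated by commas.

12, 12, 12, 9, 0, 4, 4, 4, 10, 10, 10, 10

[10, 11, 12, 9] → max 12
[11, 12, 9, -1] → max 12
[12, 9, -1, 0] → max 12
[9, -1, 0, -7] → max 9
[-1, 0, -7, -2] → max 0
[0, -7, -2, 4] → max 4
[-7, -2, 4, -1] → max 4
[-2, 4, -1, -4] → max 4
[4, -1, -4, 10] → max 10
[-1, -4, 10, 8] → max 10
[-4, 10, 8, 4] → max 10
[10, 8, 4, 3] → max 10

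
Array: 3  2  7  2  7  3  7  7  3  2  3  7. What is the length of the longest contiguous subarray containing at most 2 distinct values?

5

Extend right; when distinct count exceeds 2, shrink from the left:
add 3: window [3] (1 distinct), len 1
add 2: window [3, 2] (2 distinct), len 2
add 7: window [2, 7] (2 distinct), len 2
add 2: window [2, 7, 2] (2 distinct), len 3
add 7: window [2, 7, 2, 7] (2 distinct), len 4
add 3: window [7, 3] (2 distinct), len 2
add 7: window [7, 3, 7] (2 distinct), len 3
add 7: window [7, 3, 7, 7] (2 distinct), len 4
add 3: window [7, 3, 7, 7, 3] (2 distinct), len 5
add 2: window [3, 2] (2 distinct), len 2
add 3: window [3, 2, 3] (2 distinct), len 3
add 7: window [3, 7] (2 distinct), len 2
Longest length with ≤2 distinct: 5.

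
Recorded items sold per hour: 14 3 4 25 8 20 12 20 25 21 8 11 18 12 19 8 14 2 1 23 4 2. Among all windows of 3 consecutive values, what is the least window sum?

17

14 3 4 → sum 21
3 4 25 → sum 32
4 25 8 → sum 37
25 8 20 → sum 53
8 20 12 → sum 40
20 12 20 → sum 52
12 20 25 → sum 57
20 25 21 → sum 66
25 21 8 → sum 54
21 8 11 → sum 40
8 11 18 → sum 37
11 18 12 → sum 41
18 12 19 → sum 49
12 19 8 → sum 39
19 8 14 → sum 41
8 14 2 → sum 24
14 2 1 → sum 17
2 1 23 → sum 26
1 23 4 → sum 28
23 4 2 → sum 29
Least of these is 17.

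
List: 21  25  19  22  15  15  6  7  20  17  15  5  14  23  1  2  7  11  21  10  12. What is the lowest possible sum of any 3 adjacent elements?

10

Window sums for each of the 19 positions:
(21, 25, 19) → sum 65
(25, 19, 22) → sum 66
(19, 22, 15) → sum 56
(22, 15, 15) → sum 52
(15, 15, 6) → sum 36
(15, 6, 7) → sum 28
(6, 7, 20) → sum 33
(7, 20, 17) → sum 44
(20, 17, 15) → sum 52
(17, 15, 5) → sum 37
(15, 5, 14) → sum 34
(5, 14, 23) → sum 42
(14, 23, 1) → sum 38
(23, 1, 2) → sum 26
(1, 2, 7) → sum 10
(2, 7, 11) → sum 20
(7, 11, 21) → sum 39
(11, 21, 10) → sum 42
(21, 10, 12) → sum 43
Lowest of these is 10.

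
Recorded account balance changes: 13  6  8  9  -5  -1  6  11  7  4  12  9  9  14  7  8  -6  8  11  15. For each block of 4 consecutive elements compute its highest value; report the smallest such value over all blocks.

8

[13, 6, 8, 9] → max 13
[6, 8, 9, -5] → max 9
[8, 9, -5, -1] → max 9
[9, -5, -1, 6] → max 9
[-5, -1, 6, 11] → max 11
[-1, 6, 11, 7] → max 11
[6, 11, 7, 4] → max 11
[11, 7, 4, 12] → max 12
[7, 4, 12, 9] → max 12
[4, 12, 9, 9] → max 12
[12, 9, 9, 14] → max 14
[9, 9, 14, 7] → max 14
[9, 14, 7, 8] → max 14
[14, 7, 8, -6] → max 14
[7, 8, -6, 8] → max 8
[8, -6, 8, 11] → max 11
[-6, 8, 11, 15] → max 15
Smallest of these is 8.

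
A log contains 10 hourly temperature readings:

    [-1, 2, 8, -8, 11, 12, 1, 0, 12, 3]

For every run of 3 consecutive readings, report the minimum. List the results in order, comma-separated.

(-1, 2, 8) → min -1
(2, 8, -8) → min -8
(8, -8, 11) → min -8
(-8, 11, 12) → min -8
(11, 12, 1) → min 1
(12, 1, 0) → min 0
(1, 0, 12) → min 0
(0, 12, 3) → min 0

-1, -8, -8, -8, 1, 0, 0, 0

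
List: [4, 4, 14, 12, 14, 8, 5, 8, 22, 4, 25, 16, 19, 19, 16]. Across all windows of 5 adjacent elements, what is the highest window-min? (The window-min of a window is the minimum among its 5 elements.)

16

[4, 4, 14, 12, 14] → min 4
[4, 14, 12, 14, 8] → min 4
[14, 12, 14, 8, 5] → min 5
[12, 14, 8, 5, 8] → min 5
[14, 8, 5, 8, 22] → min 5
[8, 5, 8, 22, 4] → min 4
[5, 8, 22, 4, 25] → min 4
[8, 22, 4, 25, 16] → min 4
[22, 4, 25, 16, 19] → min 4
[4, 25, 16, 19, 19] → min 4
[25, 16, 19, 19, 16] → min 16
Highest of these is 16.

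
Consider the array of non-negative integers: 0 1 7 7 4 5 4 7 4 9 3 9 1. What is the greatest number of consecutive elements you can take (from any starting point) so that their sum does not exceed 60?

12

Extend to the right; shrink from the left whenever the sum exceeds 60:
add 0: [0] sum 0, len 1
add 1: [0, 1] sum 1, len 2
add 7: [0, 1, 7] sum 8, len 3
add 7: [0, 1, 7, 7] sum 15, len 4
add 4: [0, 1, 7, 7, 4] sum 19, len 5
add 5: [0, 1, 7, 7, 4, 5] sum 24, len 6
add 4: [0, 1, 7, 7, 4, 5, 4] sum 28, len 7
add 7: [0, 1, 7, 7, 4, 5, 4, 7] sum 35, len 8
add 4: [0, 1, 7, 7, 4, 5, 4, 7, 4] sum 39, len 9
add 9: [0, 1, 7, 7, 4, 5, 4, 7, 4, 9] sum 48, len 10
add 3: [0, 1, 7, 7, 4, 5, 4, 7, 4, 9, 3] sum 51, len 11
add 9: [0, 1, 7, 7, 4, 5, 4, 7, 4, 9, 3, 9] sum 60, len 12
add 1: [7, 7, 4, 5, 4, 7, 4, 9, 3, 9, 1] sum 60, len 11
Longest length seen: 12.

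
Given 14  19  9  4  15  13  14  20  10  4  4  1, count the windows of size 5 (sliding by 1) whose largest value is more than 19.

14 19 9 4 15 → max 19
19 9 4 15 13 → max 19
9 4 15 13 14 → max 15
4 15 13 14 20 → max 20  > 19 ✓
15 13 14 20 10 → max 20  > 19 ✓
13 14 20 10 4 → max 20  > 19 ✓
14 20 10 4 4 → max 20  > 19 ✓
20 10 4 4 1 → max 20  > 19 ✓
5 windows satisfy the condition.

5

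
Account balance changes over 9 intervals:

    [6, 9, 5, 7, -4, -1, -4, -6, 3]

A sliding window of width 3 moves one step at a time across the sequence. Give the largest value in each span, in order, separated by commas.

9, 9, 7, 7, -1, -1, 3

Sliding a size-3 window across the 9 values:
(6, 9, 5) → max 9
(9, 5, 7) → max 9
(5, 7, -4) → max 7
(7, -4, -1) → max 7
(-4, -1, -4) → max -1
(-1, -4, -6) → max -1
(-4, -6, 3) → max 3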